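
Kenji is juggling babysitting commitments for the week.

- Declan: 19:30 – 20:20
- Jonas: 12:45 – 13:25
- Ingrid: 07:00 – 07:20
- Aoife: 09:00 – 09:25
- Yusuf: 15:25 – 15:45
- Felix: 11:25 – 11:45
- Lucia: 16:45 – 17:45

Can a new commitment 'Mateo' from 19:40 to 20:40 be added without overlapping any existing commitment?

No — it overlaps Declan

Ingrid: ends 07:20 at or before Mateo starts 19:40 → clear.
Aoife: ends 09:25 at or before Mateo starts 19:40 → clear.
Felix: ends 11:45 at or before Mateo starts 19:40 → clear.
Jonas: ends 13:25 at or before Mateo starts 19:40 → clear.
Yusuf: ends 15:45 at or before Mateo starts 19:40 → clear.
Lucia: ends 17:45 at or before Mateo starts 19:40 → clear.
Declan: starts 19:30 before Mateo ends 20:40, and ends 20:20 after Mateo starts 19:40 → overlap.
Mateo overlaps Declan.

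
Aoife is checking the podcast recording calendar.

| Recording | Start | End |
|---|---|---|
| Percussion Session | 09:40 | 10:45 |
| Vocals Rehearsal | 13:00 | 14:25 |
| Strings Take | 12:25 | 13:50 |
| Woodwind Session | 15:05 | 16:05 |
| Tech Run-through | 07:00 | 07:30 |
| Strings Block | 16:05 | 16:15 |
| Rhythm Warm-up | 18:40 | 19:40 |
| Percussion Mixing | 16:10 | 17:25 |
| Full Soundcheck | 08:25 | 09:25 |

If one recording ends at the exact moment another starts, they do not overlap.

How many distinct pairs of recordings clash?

Check each pair: they overlap iff neither finishes before the other starts.
Sorted by start: Tech Run-through, Full Soundcheck, Percussion Session, Strings Take, Vocals Rehearsal, Woodwind Session, Strings Block, Percussion Mixing, Rhythm Warm-up.
Full Soundcheck starts after Tech Run-through ends — done with Tech Run-through.
Percussion Session starts after Full Soundcheck ends — done with Full Soundcheck.
Strings Take starts after Percussion Session ends — done with Percussion Session.
Vocals Rehearsal starts before Strings Take ends → Strings Take and Vocals Rehearsal overlap.
Woodwind Session starts after Strings Take ends — done with Strings Take.
Woodwind Session starts after Vocals Rehearsal ends — done with Vocals Rehearsal.
Strings Block starts exactly when Woodwind Session ends (back-to-back, no overlap) — done with Woodwind Session.
Percussion Mixing starts before Strings Block ends → Strings Block and Percussion Mixing overlap.
Rhythm Warm-up starts after Strings Block ends.
Rhythm Warm-up starts after Percussion Mixing ends.
Overlapping pairs: Percussion Mixing & Strings Block, Strings Take & Vocals Rehearsal — 2 in total.

2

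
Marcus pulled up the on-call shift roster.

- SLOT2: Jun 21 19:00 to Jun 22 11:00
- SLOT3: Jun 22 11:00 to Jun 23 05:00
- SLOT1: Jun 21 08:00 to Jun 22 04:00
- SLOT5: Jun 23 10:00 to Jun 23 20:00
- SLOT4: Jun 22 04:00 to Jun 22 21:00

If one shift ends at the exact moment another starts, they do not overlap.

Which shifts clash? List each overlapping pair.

Sorted by start: SLOT1, SLOT2, SLOT4, SLOT3, SLOT5.
SLOT2 starts before SLOT1 ends → SLOT1 and SLOT2 overlap.
SLOT4 starts exactly when SLOT1 ends (back-to-back, no overlap), so SLOT1 has no further overlaps.
SLOT4 starts before SLOT2 ends → SLOT2 and SLOT4 overlap.
SLOT3 starts exactly when SLOT2 ends (back-to-back, no overlap), so SLOT2 has no further overlaps.
SLOT3 starts before SLOT4 ends → SLOT4 and SLOT3 overlap.
SLOT5 starts after SLOT4 ends.
SLOT5 starts after SLOT3 ends.

SLOT1 & SLOT2, SLOT2 & SLOT4, SLOT3 & SLOT4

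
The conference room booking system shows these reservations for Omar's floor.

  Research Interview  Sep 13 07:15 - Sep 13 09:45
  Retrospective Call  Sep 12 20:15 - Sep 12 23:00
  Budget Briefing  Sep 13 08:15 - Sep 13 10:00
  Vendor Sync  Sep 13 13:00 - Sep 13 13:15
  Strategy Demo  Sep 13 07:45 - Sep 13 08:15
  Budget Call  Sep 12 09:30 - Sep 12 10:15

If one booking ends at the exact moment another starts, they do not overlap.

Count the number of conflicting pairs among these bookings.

2

Sorted by start: Budget Call, Retrospective Call, Research Interview, Strategy Demo, Budget Briefing, Vendor Sync.
Retrospective Call starts after Budget Call ends; Budget Call is clear from here.
Research Interview starts after Retrospective Call ends; Retrospective Call is clear from here.
Strategy Demo starts before Research Interview ends → Research Interview and Strategy Demo overlap.
Budget Briefing starts before Research Interview ends → Research Interview and Budget Briefing overlap.
Vendor Sync starts after Research Interview ends.
Budget Briefing starts exactly when Strategy Demo ends (back-to-back, no overlap); Strategy Demo is clear from here.
Vendor Sync starts after Budget Briefing ends.
Overlapping pairs: Budget Briefing & Research Interview, Research Interview & Strategy Demo — 2 in total.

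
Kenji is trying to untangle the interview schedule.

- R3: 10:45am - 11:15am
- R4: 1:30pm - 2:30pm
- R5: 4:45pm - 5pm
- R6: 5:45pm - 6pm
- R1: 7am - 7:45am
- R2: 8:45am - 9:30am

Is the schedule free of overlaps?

Yes

Sorted by start: R1, R2, R3, R4, R5, R6.
R2 starts after R1 ends, so R1 has no further overlaps.
R3 starts after R2 ends, so R2 has no further overlaps.
R4 starts after R3 ends, so R3 has no further overlaps.
R5 starts after R4 ends, so R4 has no further overlaps.
R6 starts after R5 ends.
Every pair is clear; the schedule has no overlaps.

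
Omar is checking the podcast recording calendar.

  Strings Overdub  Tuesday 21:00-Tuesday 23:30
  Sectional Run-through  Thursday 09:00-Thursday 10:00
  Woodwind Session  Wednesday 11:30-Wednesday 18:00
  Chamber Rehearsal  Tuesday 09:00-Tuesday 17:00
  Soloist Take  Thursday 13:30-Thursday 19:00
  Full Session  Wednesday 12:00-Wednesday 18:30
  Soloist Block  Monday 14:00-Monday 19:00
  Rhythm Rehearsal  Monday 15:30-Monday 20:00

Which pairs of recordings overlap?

Two intervals overlap when each starts before the other ends.
Sorted by start: Soloist Block, Rhythm Rehearsal, Chamber Rehearsal, Strings Overdub, Woodwind Session, Full Session, Sectional Run-through, Soloist Take.
Rhythm Rehearsal starts before Soloist Block ends → Soloist Block and Rhythm Rehearsal overlap.
Chamber Rehearsal starts after Soloist Block ends; Soloist Block is clear from here.
Chamber Rehearsal starts after Rhythm Rehearsal ends; Rhythm Rehearsal is clear from here.
Strings Overdub starts after Chamber Rehearsal ends; Chamber Rehearsal is clear from here.
Woodwind Session starts after Strings Overdub ends; Strings Overdub is clear from here.
Full Session starts before Woodwind Session ends → Woodwind Session and Full Session overlap.
Sectional Run-through starts after Woodwind Session ends; Woodwind Session is clear from here.
Sectional Run-through starts after Full Session ends; Full Session is clear from here.
Soloist Take starts after Sectional Run-through ends.

Full Session & Woodwind Session, Rhythm Rehearsal & Soloist Block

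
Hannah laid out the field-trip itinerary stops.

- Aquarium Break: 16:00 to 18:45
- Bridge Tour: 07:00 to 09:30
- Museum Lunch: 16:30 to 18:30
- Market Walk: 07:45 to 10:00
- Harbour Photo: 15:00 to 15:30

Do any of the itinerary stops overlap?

Sorted by start: Bridge Tour, Market Walk, Harbour Photo, Aquarium Break, Museum Lunch.
Market Walk starts before Bridge Tour ends → Bridge Tour and Market Walk overlap.
That's a conflict, so the schedule is not conflict-free.

Yes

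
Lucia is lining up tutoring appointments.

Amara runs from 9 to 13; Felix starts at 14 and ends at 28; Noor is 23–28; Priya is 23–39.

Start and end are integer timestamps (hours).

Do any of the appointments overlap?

Yes

Two intervals overlap when each starts before the other ends.
Sorted by start: Amara, Felix, Noor, Priya.
Felix starts after Amara ends, so Amara has no further overlaps.
Noor starts before Felix ends → Felix and Noor overlap.
That's a conflict, so the schedule is not conflict-free.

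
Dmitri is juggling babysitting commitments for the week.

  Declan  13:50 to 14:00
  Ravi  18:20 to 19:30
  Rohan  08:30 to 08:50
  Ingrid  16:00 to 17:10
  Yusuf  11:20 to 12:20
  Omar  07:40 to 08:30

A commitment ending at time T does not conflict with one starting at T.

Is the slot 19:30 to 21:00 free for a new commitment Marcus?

Yes — the slot is free

Omar: ends 08:30 at or before Marcus starts 19:30 → clear.
Rohan: ends 08:50 at or before Marcus starts 19:30 → clear.
Yusuf: ends 12:20 at or before Marcus starts 19:30 → clear.
Declan: ends 14:00 at or before Marcus starts 19:30 → clear.
Ingrid: ends 17:10 at or before Marcus starts 19:30 → clear.
Ravi: ends 19:30 at or before Marcus starts 19:30 → clear.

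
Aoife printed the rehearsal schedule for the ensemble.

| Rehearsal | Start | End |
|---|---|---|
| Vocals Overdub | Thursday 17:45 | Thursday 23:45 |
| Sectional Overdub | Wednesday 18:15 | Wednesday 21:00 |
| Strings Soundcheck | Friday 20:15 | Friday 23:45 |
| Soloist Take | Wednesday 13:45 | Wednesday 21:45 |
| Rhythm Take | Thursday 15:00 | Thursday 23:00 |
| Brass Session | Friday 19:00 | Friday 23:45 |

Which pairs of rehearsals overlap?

Brass Session & Strings Soundcheck, Rhythm Take & Vocals Overdub, Sectional Overdub & Soloist Take

Check each pair: they overlap iff neither finishes before the other starts.
Sorted by start: Soloist Take, Sectional Overdub, Rhythm Take, Vocals Overdub, Brass Session, Strings Soundcheck.
Sectional Overdub starts before Soloist Take ends → Soloist Take and Sectional Overdub overlap.
Rhythm Take starts after Soloist Take ends — done with Soloist Take.
Rhythm Take starts after Sectional Overdub ends — done with Sectional Overdub.
Vocals Overdub starts before Rhythm Take ends → Rhythm Take and Vocals Overdub overlap.
Brass Session starts after Rhythm Take ends — done with Rhythm Take.
Brass Session starts after Vocals Overdub ends — done with Vocals Overdub.
Strings Soundcheck starts before Brass Session ends → Brass Session and Strings Soundcheck overlap.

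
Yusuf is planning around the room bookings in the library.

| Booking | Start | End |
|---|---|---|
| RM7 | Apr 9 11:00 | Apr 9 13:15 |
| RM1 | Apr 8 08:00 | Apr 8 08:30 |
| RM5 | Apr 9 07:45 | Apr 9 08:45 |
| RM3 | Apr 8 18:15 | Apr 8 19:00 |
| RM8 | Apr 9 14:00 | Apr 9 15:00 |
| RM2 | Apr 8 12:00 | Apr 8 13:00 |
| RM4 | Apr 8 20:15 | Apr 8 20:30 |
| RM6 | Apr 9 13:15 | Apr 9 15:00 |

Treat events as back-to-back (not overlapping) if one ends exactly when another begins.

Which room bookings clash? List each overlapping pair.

RM6 & RM8

Two intervals overlap when each starts before the other ends.
Sorted by start: RM1, RM2, RM3, RM4, RM5, RM7, RM6, RM8.
RM2 starts after RM1 ends; RM1 is clear from here.
RM3 starts after RM2 ends; RM2 is clear from here.
RM4 starts after RM3 ends; RM3 is clear from here.
RM5 starts after RM4 ends; RM4 is clear from here.
RM7 starts after RM5 ends; RM5 is clear from here.
RM6 starts exactly when RM7 ends (back-to-back, no overlap); RM7 is clear from here.
RM8 starts before RM6 ends → RM6 and RM8 overlap.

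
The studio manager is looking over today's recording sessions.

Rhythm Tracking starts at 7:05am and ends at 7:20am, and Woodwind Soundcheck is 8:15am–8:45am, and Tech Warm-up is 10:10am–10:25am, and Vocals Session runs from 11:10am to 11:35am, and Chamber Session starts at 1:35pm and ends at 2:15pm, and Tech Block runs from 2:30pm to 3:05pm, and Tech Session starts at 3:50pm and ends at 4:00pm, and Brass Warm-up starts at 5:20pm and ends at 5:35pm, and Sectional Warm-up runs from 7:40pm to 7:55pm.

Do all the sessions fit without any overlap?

Two intervals overlap when each starts before the other ends.
Sorted by start: Rhythm Tracking, Woodwind Soundcheck, Tech Warm-up, Vocals Session, Chamber Session, Tech Block, Tech Session, Brass Warm-up, Sectional Warm-up.
Woodwind Soundcheck starts after Rhythm Tracking ends, so nothing later overlaps Rhythm Tracking either.
Tech Warm-up starts after Woodwind Soundcheck ends, so nothing later overlaps Woodwind Soundcheck either.
Vocals Session starts after Tech Warm-up ends, so nothing later overlaps Tech Warm-up either.
Chamber Session starts after Vocals Session ends, so nothing later overlaps Vocals Session either.
Tech Block starts after Chamber Session ends, so nothing later overlaps Chamber Session either.
Tech Session starts after Tech Block ends, so nothing later overlaps Tech Block either.
Brass Warm-up starts after Tech Session ends, so nothing later overlaps Tech Session either.
Sectional Warm-up starts after Brass Warm-up ends.
Every pair is clear; the schedule has no overlaps.

Yes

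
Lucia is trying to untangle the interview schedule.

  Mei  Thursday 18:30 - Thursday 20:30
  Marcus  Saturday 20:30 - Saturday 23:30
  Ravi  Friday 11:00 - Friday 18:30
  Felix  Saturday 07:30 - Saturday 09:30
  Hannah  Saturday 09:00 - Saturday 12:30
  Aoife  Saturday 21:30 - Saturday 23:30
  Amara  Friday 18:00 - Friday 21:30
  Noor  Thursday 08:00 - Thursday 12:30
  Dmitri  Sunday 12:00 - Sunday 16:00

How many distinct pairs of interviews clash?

3

Sorted by start: Noor, Mei, Ravi, Amara, Felix, Hannah, Marcus, Aoife, Dmitri.
Mei starts after Noor ends — done with Noor.
Ravi starts after Mei ends — done with Mei.
Amara starts before Ravi ends → Ravi and Amara overlap.
Felix starts after Ravi ends — done with Ravi.
Felix starts after Amara ends — done with Amara.
Hannah starts before Felix ends → Felix and Hannah overlap.
Marcus starts after Felix ends — done with Felix.
Marcus starts after Hannah ends — done with Hannah.
Aoife starts before Marcus ends → Marcus and Aoife overlap.
Dmitri starts after Marcus ends.
Dmitri starts after Aoife ends.
Overlapping pairs: Amara & Ravi, Aoife & Marcus, Felix & Hannah — 3 in total.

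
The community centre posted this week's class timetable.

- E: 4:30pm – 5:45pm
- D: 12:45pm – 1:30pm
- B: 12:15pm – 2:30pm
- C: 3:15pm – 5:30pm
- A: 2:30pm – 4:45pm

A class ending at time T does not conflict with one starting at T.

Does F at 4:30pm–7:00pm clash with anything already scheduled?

Yes — it overlaps A, C, E

B: ends 2:30pm at or before F starts 4:30pm → clear.
D: ends 1:30pm at or before F starts 4:30pm → clear.
A: starts 2:30pm before F ends 7:00pm, and ends 4:45pm after F starts 4:30pm → overlap.
C: starts 3:15pm before F ends 7:00pm, and ends 5:30pm after F starts 4:30pm → overlap.
E: starts 4:30pm before F ends 7:00pm, and ends 5:45pm after F starts 4:30pm → overlap.
F overlaps A, C, E.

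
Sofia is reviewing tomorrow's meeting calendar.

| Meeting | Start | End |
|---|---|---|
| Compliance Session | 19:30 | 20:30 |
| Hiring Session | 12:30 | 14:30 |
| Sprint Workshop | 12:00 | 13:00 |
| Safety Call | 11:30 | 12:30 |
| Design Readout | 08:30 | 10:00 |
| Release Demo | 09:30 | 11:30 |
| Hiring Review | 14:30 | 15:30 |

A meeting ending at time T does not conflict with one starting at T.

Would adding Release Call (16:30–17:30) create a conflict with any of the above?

Design Readout: ends 10:00 at or before Release Call starts 16:30 → clear.
Release Demo: ends 11:30 at or before Release Call starts 16:30 → clear.
Safety Call: ends 12:30 at or before Release Call starts 16:30 → clear.
Sprint Workshop: ends 13:00 at or before Release Call starts 16:30 → clear.
Hiring Session: ends 14:30 at or before Release Call starts 16:30 → clear.
Hiring Review: ends 15:30 at or before Release Call starts 16:30 → clear.
Compliance Session: starts 19:30 at or after Release Call ends 17:30 → clear.

No — it doesn't clash with anything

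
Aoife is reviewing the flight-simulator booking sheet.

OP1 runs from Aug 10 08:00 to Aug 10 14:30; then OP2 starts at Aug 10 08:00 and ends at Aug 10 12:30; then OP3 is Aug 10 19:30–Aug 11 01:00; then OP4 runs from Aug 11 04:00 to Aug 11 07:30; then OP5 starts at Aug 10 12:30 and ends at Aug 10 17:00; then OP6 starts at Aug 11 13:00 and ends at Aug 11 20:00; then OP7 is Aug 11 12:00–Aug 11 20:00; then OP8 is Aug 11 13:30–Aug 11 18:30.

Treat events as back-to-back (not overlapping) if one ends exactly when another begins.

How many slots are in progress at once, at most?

Sort all start/end points and keep a running count:
Aug 10 08:00 start OP1 → 1
Aug 10 08:00 start OP2 → 2
Aug 10 12:30 end OP2 → 1
Aug 10 12:30 start OP5 → 2
Aug 10 14:30 end OP1 → 1
Aug 10 17:00 end OP5 → 0
Aug 10 19:30 start OP3 → 1
Aug 11 01:00 end OP3 → 0
Aug 11 04:00 start OP4 → 1
Aug 11 07:30 end OP4 → 0
Aug 11 12:00 start OP7 → 1
Aug 11 13:00 start OP6 → 2
Aug 11 13:30 start OP8 → 3
Aug 11 18:30 end OP8 → 2
Aug 11 20:00 end OP6 → 1
Aug 11 20:00 end OP7 → 0
Peak is 3, at Aug 11 13:30 (OP6, OP7, OP8).

3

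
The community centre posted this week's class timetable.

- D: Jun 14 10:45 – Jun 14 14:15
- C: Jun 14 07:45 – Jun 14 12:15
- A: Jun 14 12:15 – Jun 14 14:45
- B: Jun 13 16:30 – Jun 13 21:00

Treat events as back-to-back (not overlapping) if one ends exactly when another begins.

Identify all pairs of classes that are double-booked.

Two intervals overlap when each starts before the other ends.
Sorted by start: B, C, D, A.
C starts after B ends; B is clear from here.
D starts before C ends → C and D overlap.
A starts exactly when C ends (back-to-back, no overlap).
A starts before D ends → D and A overlap.

A & D, C & D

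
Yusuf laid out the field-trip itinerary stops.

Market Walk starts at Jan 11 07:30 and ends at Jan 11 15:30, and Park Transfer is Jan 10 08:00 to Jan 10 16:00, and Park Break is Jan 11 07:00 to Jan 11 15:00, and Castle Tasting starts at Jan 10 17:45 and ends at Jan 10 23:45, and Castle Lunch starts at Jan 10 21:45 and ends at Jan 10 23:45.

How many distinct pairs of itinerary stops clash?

Check each pair: they overlap iff neither finishes before the other starts.
Sorted by start: Park Transfer, Castle Tasting, Castle Lunch, Park Break, Market Walk.
Castle Tasting starts after Park Transfer ends, so nothing later overlaps Park Transfer either.
Castle Lunch starts before Castle Tasting ends → Castle Tasting and Castle Lunch overlap.
Park Break starts after Castle Tasting ends, so nothing later overlaps Castle Tasting either.
Park Break starts after Castle Lunch ends, so nothing later overlaps Castle Lunch either.
Market Walk starts before Park Break ends → Park Break and Market Walk overlap.
Overlapping pairs: Castle Lunch & Castle Tasting, Market Walk & Park Break — 2 in total.

2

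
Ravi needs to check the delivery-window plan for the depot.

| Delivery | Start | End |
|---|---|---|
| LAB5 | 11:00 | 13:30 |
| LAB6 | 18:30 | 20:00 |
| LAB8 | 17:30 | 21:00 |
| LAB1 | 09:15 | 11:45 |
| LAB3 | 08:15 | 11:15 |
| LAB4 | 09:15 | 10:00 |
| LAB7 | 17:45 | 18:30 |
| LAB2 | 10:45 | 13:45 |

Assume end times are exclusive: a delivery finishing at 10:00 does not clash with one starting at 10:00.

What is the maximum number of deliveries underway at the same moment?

Sweep the timeline, counting +1 at each start and −1 at each end (ends before starts at a tie):
08:15 start LAB3 → 1
09:15 start LAB1 → 2
09:15 start LAB4 → 3
10:00 end LAB4 → 2
10:45 start LAB2 → 3
11:00 start LAB5 → 4
11:15 end LAB3 → 3
11:45 end LAB1 → 2
13:30 end LAB5 → 1
13:45 end LAB2 → 0
17:30 start LAB8 → 1
17:45 start LAB7 → 2
18:30 end LAB7 → 1
18:30 start LAB6 → 2
20:00 end LAB6 → 1
21:00 end LAB8 → 0
Peak is 4, at 11:00 (LAB1, LAB2, LAB3, LAB5).

4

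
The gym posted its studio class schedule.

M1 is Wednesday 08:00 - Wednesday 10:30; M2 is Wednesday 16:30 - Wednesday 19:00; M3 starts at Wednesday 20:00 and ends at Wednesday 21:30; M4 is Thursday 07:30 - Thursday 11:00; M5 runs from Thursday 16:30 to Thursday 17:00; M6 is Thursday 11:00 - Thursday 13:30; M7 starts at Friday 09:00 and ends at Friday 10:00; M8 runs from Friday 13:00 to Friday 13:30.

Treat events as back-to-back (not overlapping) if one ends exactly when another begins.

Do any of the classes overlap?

Sorted by start: M1, M2, M3, M4, M6, M5, M7, M8.
M2 starts after M1 ends; M1 is clear from here.
M3 starts after M2 ends; M2 is clear from here.
M4 starts after M3 ends; M3 is clear from here.
M6 starts exactly when M4 ends (back-to-back, no overlap); M4 is clear from here.
M5 starts after M6 ends; M6 is clear from here.
M7 starts after M5 ends; M5 is clear from here.
M8 starts after M7 ends.
Every pair is clear; the schedule has no overlaps.

No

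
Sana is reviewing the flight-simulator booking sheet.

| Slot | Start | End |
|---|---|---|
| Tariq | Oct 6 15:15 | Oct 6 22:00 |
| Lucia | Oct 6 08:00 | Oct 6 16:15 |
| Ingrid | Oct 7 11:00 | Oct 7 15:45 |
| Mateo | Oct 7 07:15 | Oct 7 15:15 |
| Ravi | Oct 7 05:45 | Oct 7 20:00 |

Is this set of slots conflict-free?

Sorted by start: Lucia, Tariq, Ravi, Mateo, Ingrid.
Tariq starts before Lucia ends → Lucia and Tariq overlap.
That's a conflict, so the schedule is not conflict-free.

No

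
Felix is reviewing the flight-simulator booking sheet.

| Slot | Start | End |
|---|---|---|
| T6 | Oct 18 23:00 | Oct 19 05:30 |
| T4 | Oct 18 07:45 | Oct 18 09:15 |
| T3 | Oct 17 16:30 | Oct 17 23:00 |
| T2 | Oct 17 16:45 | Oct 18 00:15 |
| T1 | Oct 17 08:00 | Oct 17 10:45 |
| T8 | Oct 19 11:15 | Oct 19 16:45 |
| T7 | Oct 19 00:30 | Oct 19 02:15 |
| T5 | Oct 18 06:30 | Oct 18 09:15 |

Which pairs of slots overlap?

Sorted by start: T1, T3, T2, T5, T4, T6, T7, T8.
T3 starts after T1 ends, so nothing later overlaps T1 either.
T2 starts before T3 ends → T3 and T2 overlap.
T5 starts after T3 ends, so nothing later overlaps T3 either.
T5 starts after T2 ends, so nothing later overlaps T2 either.
T4 starts before T5 ends → T5 and T4 overlap.
T6 starts after T5 ends, so nothing later overlaps T5 either.
T6 starts after T4 ends, so nothing later overlaps T4 either.
T7 starts before T6 ends → T6 and T7 overlap.
T8 starts after T6 ends.
T8 starts after T7 ends.

T2 & T3, T4 & T5, T6 & T7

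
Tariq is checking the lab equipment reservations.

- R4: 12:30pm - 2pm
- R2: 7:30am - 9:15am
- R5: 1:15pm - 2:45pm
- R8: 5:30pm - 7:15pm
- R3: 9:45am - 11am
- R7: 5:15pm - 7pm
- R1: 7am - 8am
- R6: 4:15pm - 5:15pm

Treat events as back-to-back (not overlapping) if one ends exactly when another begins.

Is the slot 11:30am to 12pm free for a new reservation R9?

Yes — the slot is free

R1: ends 8am at or before R9 starts 11:30am → clear.
R2: ends 9:15am at or before R9 starts 11:30am → clear.
R3: ends 11am at or before R9 starts 11:30am → clear.
R4: starts 12:30pm at or after R9 ends 12pm → clear.
R5: starts 1:15pm at or after R9 ends 12pm → clear.
R6: starts 4:15pm at or after R9 ends 12pm → clear.
R7: starts 5:15pm at or after R9 ends 12pm → clear.
R8: starts 5:30pm at or after R9 ends 12pm → clear.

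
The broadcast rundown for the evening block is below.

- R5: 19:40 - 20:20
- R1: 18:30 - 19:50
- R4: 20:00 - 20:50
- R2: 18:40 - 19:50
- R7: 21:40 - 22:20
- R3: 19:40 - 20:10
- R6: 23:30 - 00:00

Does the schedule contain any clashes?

Yes

Sorted by start: R1, R2, R3, R5, R4, R7, R6.
R2 starts before R1 ends → R1 and R2 overlap.
That's a conflict, so the schedule is not conflict-free.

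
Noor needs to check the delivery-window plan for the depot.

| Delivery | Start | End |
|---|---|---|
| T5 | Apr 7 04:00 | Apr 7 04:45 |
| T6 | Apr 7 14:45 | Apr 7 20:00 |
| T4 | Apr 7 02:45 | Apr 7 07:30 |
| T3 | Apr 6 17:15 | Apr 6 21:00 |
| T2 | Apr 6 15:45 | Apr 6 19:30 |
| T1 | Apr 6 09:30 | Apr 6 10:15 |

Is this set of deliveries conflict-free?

No

Check each pair: they overlap iff neither finishes before the other starts.
Sorted by start: T1, T2, T3, T4, T5, T6.
T2 starts after T1 ends, so nothing later overlaps T1 either.
T3 starts before T2 ends → T2 and T3 overlap.
That's a conflict, so the schedule is not conflict-free.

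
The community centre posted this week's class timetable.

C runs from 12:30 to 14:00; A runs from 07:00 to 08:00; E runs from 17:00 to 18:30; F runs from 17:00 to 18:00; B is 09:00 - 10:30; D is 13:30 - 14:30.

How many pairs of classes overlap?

2

Sorted by start: A, B, C, D, E, F.
B starts after A ends — done with A.
C starts after B ends — done with B.
D starts before C ends → C and D overlap.
E starts after C ends — done with C.
E starts after D ends — done with D.
F starts before E ends → E and F overlap.
Overlapping pairs: C & D, E & F — 2 in total.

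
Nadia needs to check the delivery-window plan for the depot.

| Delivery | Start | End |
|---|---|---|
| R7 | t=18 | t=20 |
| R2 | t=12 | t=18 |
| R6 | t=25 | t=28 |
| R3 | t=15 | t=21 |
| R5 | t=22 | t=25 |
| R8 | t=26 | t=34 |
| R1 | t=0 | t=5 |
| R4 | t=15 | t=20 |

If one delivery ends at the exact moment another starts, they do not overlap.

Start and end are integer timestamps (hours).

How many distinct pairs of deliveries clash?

6

Sorted by start: R1, R2, R3, R4, R7, R5, R6, R8.
R2 starts after R1 ends, so nothing later overlaps R1 either.
R3 starts before R2 ends → R2 and R3 overlap.
R4 starts before R2 ends → R2 and R4 overlap.
R7 starts exactly when R2 ends (back-to-back, no overlap), so nothing later overlaps R2 either.
R4 starts before R3 ends → R3 and R4 overlap.
R7 starts before R3 ends → R3 and R7 overlap.
R5 starts after R3 ends, so nothing later overlaps R3 either.
R7 starts before R4 ends → R4 and R7 overlap.
R5 starts after R4 ends, so nothing later overlaps R4 either.
R5 starts after R7 ends, so nothing later overlaps R7 either.
R6 starts exactly when R5 ends (back-to-back, no overlap), so nothing later overlaps R5 either.
R8 starts before R6 ends → R6 and R8 overlap.
Overlapping pairs: R2 & R3, R2 & R4, R3 & R4, R3 & R7, R4 & R7, R6 & R8 — 6 in total.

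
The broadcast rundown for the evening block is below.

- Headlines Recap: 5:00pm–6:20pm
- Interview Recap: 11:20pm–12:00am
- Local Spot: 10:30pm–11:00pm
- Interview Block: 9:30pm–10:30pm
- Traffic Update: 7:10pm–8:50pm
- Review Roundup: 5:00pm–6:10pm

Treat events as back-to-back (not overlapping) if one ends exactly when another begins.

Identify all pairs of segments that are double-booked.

Two intervals overlap when each starts before the other ends.
Sorted by start: Review Roundup, Headlines Recap, Traffic Update, Interview Block, Local Spot, Interview Recap.
Headlines Recap starts before Review Roundup ends → Review Roundup and Headlines Recap overlap.
Traffic Update starts after Review Roundup ends — done with Review Roundup.
Traffic Update starts after Headlines Recap ends — done with Headlines Recap.
Interview Block starts after Traffic Update ends — done with Traffic Update.
Local Spot starts exactly when Interview Block ends (back-to-back, no overlap) — done with Interview Block.
Interview Recap starts after Local Spot ends.

Headlines Recap & Review Roundup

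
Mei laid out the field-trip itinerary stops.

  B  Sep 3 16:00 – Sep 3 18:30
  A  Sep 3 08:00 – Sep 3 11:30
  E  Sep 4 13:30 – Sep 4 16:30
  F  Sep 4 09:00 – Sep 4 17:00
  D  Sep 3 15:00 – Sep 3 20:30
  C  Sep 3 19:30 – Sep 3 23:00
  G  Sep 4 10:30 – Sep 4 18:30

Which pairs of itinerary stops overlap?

Check each pair: they overlap iff neither finishes before the other starts.
Sorted by start: A, D, B, C, F, G, E.
D starts after A ends, so nothing later overlaps A either.
B starts before D ends → D and B overlap.
C starts before D ends → D and C overlap.
F starts after D ends, so nothing later overlaps D either.
C starts after B ends, so nothing later overlaps B either.
F starts after C ends, so nothing later overlaps C either.
G starts before F ends → F and G overlap.
E starts before F ends → F and E overlap.
E starts before G ends → G and E overlap.

B & D, C & D, E & F, E & G, F & G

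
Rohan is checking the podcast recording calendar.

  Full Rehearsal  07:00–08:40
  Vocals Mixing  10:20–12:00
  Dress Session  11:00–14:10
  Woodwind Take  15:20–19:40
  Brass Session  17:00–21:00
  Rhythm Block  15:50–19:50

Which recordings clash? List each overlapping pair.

Brass Session & Rhythm Block, Brass Session & Woodwind Take, Dress Session & Vocals Mixing, Rhythm Block & Woodwind Take

Sorted by start: Full Rehearsal, Vocals Mixing, Dress Session, Woodwind Take, Rhythm Block, Brass Session.
Vocals Mixing starts after Full Rehearsal ends — done with Full Rehearsal.
Dress Session starts before Vocals Mixing ends → Vocals Mixing and Dress Session overlap.
Woodwind Take starts after Vocals Mixing ends — done with Vocals Mixing.
Woodwind Take starts after Dress Session ends — done with Dress Session.
Rhythm Block starts before Woodwind Take ends → Woodwind Take and Rhythm Block overlap.
Brass Session starts before Woodwind Take ends → Woodwind Take and Brass Session overlap.
Brass Session starts before Rhythm Block ends → Rhythm Block and Brass Session overlap.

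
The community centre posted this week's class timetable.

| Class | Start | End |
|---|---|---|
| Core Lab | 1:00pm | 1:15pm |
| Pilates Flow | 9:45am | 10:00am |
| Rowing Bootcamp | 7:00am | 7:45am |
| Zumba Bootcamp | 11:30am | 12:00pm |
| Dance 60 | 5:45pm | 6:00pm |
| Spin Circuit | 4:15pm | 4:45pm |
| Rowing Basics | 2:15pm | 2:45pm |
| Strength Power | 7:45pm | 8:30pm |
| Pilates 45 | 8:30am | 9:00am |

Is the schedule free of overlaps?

Two intervals overlap when each starts before the other ends.
Sorted by start: Rowing Bootcamp, Pilates 45, Pilates Flow, Zumba Bootcamp, Core Lab, Rowing Basics, Spin Circuit, Dance 60, Strength Power.
Pilates 45 starts after Rowing Bootcamp ends; Rowing Bootcamp is clear from here.
Pilates Flow starts after Pilates 45 ends; Pilates 45 is clear from here.
Zumba Bootcamp starts after Pilates Flow ends; Pilates Flow is clear from here.
Core Lab starts after Zumba Bootcamp ends; Zumba Bootcamp is clear from here.
Rowing Basics starts after Core Lab ends; Core Lab is clear from here.
Spin Circuit starts after Rowing Basics ends; Rowing Basics is clear from here.
Dance 60 starts after Spin Circuit ends; Spin Circuit is clear from here.
Strength Power starts after Dance 60 ends.
Every pair is clear; the schedule has no overlaps.

Yes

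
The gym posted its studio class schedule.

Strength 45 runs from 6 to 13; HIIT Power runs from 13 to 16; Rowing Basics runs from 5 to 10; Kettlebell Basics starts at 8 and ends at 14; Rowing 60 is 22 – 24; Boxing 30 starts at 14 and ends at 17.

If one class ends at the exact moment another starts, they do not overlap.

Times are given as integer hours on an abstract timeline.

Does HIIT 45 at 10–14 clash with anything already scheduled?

Rowing Basics: ends 10 at or before HIIT 45 starts 10 → clear.
Strength 45: starts 6 before HIIT 45 ends 14, and ends 13 after HIIT 45 starts 10 → overlap.
Kettlebell Basics: starts 8 before HIIT 45 ends 14, and ends 14 after HIIT 45 starts 10 → overlap.
HIIT Power: starts 13 before HIIT 45 ends 14, and ends 16 after HIIT 45 starts 10 → overlap.
Boxing 30: starts 14 at or after HIIT 45 ends 14 → clear.
Rowing 60: starts 22 at or after HIIT 45 ends 14 → clear.
HIIT 45 overlaps Strength 45, HIIT Power, Kettlebell Basics.

Yes — it overlaps HIIT Power, Kettlebell Basics, Strength 45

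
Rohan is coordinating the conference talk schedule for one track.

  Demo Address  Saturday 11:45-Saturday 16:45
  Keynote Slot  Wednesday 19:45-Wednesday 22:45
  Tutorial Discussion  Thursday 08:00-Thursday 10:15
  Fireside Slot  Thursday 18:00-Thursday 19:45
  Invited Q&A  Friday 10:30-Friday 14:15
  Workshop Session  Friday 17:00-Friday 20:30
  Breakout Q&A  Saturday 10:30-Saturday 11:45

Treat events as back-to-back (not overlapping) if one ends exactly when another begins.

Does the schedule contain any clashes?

Sorted by start: Keynote Slot, Tutorial Discussion, Fireside Slot, Invited Q&A, Workshop Session, Breakout Q&A, Demo Address.
Tutorial Discussion starts after Keynote Slot ends; Keynote Slot is clear from here.
Fireside Slot starts after Tutorial Discussion ends; Tutorial Discussion is clear from here.
Invited Q&A starts after Fireside Slot ends; Fireside Slot is clear from here.
Workshop Session starts after Invited Q&A ends; Invited Q&A is clear from here.
Breakout Q&A starts after Workshop Session ends; Workshop Session is clear from here.
Demo Address starts exactly when Breakout Q&A ends (back-to-back, no overlap).
Every pair is clear; the schedule has no overlaps.

No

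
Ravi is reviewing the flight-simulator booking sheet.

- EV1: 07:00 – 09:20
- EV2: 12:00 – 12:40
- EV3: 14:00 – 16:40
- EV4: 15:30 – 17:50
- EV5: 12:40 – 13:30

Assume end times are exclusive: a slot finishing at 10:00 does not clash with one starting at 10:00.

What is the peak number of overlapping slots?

2

Walk through starts and ends in time order (an end at T is processed before a start at T):
07:00 start EV1 → 1
09:20 end EV1 → 0
12:00 start EV2 → 1
12:40 end EV2 → 0
12:40 start EV5 → 1
13:30 end EV5 → 0
14:00 start EV3 → 1
15:30 start EV4 → 2
16:40 end EV3 → 1
17:50 end EV4 → 0
Peak is 2, at 15:30 (EV3, EV4).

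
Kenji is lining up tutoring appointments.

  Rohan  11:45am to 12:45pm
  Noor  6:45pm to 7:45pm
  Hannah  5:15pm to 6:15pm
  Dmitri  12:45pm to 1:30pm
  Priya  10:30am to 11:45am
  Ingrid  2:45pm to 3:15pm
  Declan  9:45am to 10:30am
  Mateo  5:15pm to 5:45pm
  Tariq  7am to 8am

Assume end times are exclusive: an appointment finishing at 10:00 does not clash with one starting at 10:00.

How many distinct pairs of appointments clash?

1

Check each pair: they overlap iff neither finishes before the other starts.
Sorted by start: Tariq, Declan, Priya, Rohan, Dmitri, Ingrid, Mateo, Hannah, Noor.
Declan starts after Tariq ends, so Tariq has no further overlaps.
Priya starts exactly when Declan ends (back-to-back, no overlap), so Declan has no further overlaps.
Rohan starts exactly when Priya ends (back-to-back, no overlap), so Priya has no further overlaps.
Dmitri starts exactly when Rohan ends (back-to-back, no overlap), so Rohan has no further overlaps.
Ingrid starts after Dmitri ends, so Dmitri has no further overlaps.
Mateo starts after Ingrid ends, so Ingrid has no further overlaps.
Hannah starts before Mateo ends → Mateo and Hannah overlap.
Noor starts after Mateo ends.
Noor starts after Hannah ends.
Overlapping pairs: Hannah & Mateo — 1 in total.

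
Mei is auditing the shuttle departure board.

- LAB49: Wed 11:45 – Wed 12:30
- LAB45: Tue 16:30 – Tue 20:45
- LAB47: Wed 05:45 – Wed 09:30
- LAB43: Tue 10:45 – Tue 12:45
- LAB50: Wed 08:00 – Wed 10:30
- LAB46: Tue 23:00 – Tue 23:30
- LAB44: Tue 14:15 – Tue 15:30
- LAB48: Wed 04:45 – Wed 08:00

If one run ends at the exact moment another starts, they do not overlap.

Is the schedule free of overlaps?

No

Sorted by start: LAB43, LAB44, LAB45, LAB46, LAB48, LAB47, LAB50, LAB49.
LAB44 starts after LAB43 ends; LAB43 is clear from here.
LAB45 starts after LAB44 ends; LAB44 is clear from here.
LAB46 starts after LAB45 ends; LAB45 is clear from here.
LAB48 starts after LAB46 ends; LAB46 is clear from here.
LAB47 starts before LAB48 ends → LAB48 and LAB47 overlap.
That's a conflict, so the schedule is not conflict-free.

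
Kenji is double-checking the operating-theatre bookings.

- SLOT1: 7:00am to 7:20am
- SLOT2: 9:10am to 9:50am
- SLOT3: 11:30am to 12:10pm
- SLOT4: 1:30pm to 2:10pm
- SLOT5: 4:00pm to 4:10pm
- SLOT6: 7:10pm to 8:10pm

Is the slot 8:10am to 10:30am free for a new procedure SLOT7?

No — it overlaps SLOT2

SLOT1: ends 7:20am at or before SLOT7 starts 8:10am → clear.
SLOT2: starts 9:10am before SLOT7 ends 10:30am, and ends 9:50am after SLOT7 starts 8:10am → overlap.
SLOT3: starts 11:30am at or after SLOT7 ends 10:30am → clear.
SLOT4: starts 1:30pm at or after SLOT7 ends 10:30am → clear.
SLOT5: starts 4:00pm at or after SLOT7 ends 10:30am → clear.
SLOT6: starts 7:10pm at or after SLOT7 ends 10:30am → clear.
SLOT7 overlaps SLOT2.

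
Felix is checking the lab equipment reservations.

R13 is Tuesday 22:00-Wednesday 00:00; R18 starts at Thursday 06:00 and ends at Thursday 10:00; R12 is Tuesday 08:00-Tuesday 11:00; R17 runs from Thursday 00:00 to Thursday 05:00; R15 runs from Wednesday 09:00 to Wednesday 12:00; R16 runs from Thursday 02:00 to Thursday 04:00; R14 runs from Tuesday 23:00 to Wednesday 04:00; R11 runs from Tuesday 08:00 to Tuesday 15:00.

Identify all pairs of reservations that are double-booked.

Check each pair: they overlap iff neither finishes before the other starts.
Sorted by start: R11, R12, R13, R14, R15, R17, R16, R18.
R12 starts before R11 ends → R11 and R12 overlap.
R13 starts after R11 ends — done with R11.
R13 starts after R12 ends — done with R12.
R14 starts before R13 ends → R13 and R14 overlap.
R15 starts after R13 ends — done with R13.
R15 starts after R14 ends — done with R14.
R17 starts after R15 ends — done with R15.
R16 starts before R17 ends → R17 and R16 overlap.
R18 starts after R17 ends.
R18 starts after R16 ends.

R11 & R12, R13 & R14, R16 & R17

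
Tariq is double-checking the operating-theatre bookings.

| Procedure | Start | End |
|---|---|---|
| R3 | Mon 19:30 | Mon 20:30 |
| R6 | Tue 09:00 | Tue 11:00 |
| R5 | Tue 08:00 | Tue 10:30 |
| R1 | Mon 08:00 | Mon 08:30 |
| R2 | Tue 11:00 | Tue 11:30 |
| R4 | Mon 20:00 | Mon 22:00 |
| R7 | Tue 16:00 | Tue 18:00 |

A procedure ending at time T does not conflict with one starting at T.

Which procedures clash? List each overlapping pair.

R3 & R4, R5 & R6

Sorted by start: R1, R3, R4, R5, R6, R2, R7.
R3 starts after R1 ends, so nothing later overlaps R1 either.
R4 starts before R3 ends → R3 and R4 overlap.
R5 starts after R3 ends, so nothing later overlaps R3 either.
R5 starts after R4 ends, so nothing later overlaps R4 either.
R6 starts before R5 ends → R5 and R6 overlap.
R2 starts after R5 ends, so nothing later overlaps R5 either.
R2 starts exactly when R6 ends (back-to-back, no overlap), so nothing later overlaps R6 either.
R7 starts after R2 ends.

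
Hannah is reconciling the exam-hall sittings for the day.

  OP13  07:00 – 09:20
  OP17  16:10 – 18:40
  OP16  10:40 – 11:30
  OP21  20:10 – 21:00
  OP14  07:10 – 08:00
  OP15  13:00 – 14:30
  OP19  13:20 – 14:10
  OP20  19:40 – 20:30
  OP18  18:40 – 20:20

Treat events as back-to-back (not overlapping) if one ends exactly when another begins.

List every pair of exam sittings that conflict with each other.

OP13 & OP14, OP15 & OP19, OP18 & OP20, OP18 & OP21, OP20 & OP21

Sorted by start: OP13, OP14, OP16, OP15, OP19, OP17, OP18, OP20, OP21.
OP14 starts before OP13 ends → OP13 and OP14 overlap.
OP16 starts after OP13 ends, so nothing later overlaps OP13 either.
OP16 starts after OP14 ends, so nothing later overlaps OP14 either.
OP15 starts after OP16 ends, so nothing later overlaps OP16 either.
OP19 starts before OP15 ends → OP15 and OP19 overlap.
OP17 starts after OP15 ends, so nothing later overlaps OP15 either.
OP17 starts after OP19 ends, so nothing later overlaps OP19 either.
OP18 starts exactly when OP17 ends (back-to-back, no overlap), so nothing later overlaps OP17 either.
OP20 starts before OP18 ends → OP18 and OP20 overlap.
OP21 starts before OP18 ends → OP18 and OP21 overlap.
OP21 starts before OP20 ends → OP20 and OP21 overlap.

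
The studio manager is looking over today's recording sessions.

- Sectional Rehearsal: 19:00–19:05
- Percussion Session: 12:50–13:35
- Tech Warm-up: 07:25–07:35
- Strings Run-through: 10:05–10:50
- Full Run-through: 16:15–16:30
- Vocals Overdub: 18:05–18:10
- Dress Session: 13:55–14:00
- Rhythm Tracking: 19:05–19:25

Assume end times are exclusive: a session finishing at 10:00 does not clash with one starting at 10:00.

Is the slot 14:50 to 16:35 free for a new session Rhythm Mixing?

Tech Warm-up: ends 07:35 at or before Rhythm Mixing starts 14:50 → clear.
Strings Run-through: ends 10:50 at or before Rhythm Mixing starts 14:50 → clear.
Percussion Session: ends 13:35 at or before Rhythm Mixing starts 14:50 → clear.
Dress Session: ends 14:00 at or before Rhythm Mixing starts 14:50 → clear.
Full Run-through: starts 16:15 before Rhythm Mixing ends 16:35, and ends 16:30 after Rhythm Mixing starts 14:50 → overlap.
Vocals Overdub: starts 18:05 at or after Rhythm Mixing ends 16:35 → clear.
Sectional Rehearsal: starts 19:00 at or after Rhythm Mixing ends 16:35 → clear.
Rhythm Tracking: starts 19:05 at or after Rhythm Mixing ends 16:35 → clear.
Rhythm Mixing overlaps Full Run-through.

No — it overlaps Full Run-through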